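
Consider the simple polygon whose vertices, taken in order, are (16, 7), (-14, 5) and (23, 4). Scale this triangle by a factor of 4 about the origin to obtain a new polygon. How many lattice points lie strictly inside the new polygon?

Using the shoelace formula, 2A = |(16·5 − (-14)·7) + ((-14)·4 − 23·5) + (23·7 − 16·4)| = 104, so the area is 52.
The number of boundary lattice points is Σ gcd(|Δx|,|Δy|) = gcd(30,2) + gcd(37,1) + gcd(7,3) = 2+1+1 = 4.
Scaling by 4 multiplies the area by 4² = 16 (so the new area is 832) and multiplies the boundary lattice-point count by 4, giving 16.
By Pick's theorem, the interior count of the dilated polygon is 832 − 16/2 + 1 = 825.

825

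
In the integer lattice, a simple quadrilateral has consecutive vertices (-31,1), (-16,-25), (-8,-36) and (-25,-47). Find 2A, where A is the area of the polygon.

839

The shoelace formula gives twice the area as |[(-31)·(-25) − (-16)·1] + [(-16)·(-36) − (-8)·(-25)] + [(-8)·(-47) − (-25)·(-36)] + [(-25)·1 − (-31)·(-47)]| = 839, so the area is 419.5.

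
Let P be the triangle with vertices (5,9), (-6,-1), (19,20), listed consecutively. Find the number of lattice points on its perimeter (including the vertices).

The number of boundary lattice points is Σ gcd(|Δx|,|Δy|) = gcd(11,10) + gcd(25,21) + gcd(14,11) = 1+1+1 = 3.

3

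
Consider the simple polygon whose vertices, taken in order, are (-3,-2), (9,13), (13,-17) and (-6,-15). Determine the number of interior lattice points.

334

By the shoelace formula, twice the signed area is |((-3)·13 − 9·(-2)) + (9·(-17) − 13·13) + (13·(-15) − (-6)·(-17)) + ((-6)·(-2) − (-3)·(-15))| = 673, so the area is 673/2.
The number of boundary lattice points is Σ gcd(|Δx|,|Δy|) = gcd(12,15) + gcd(4,30) + gcd(19,2) + gcd(3,13) = 3+2+1+1 = 7.
Pick's theorem gives I = A − B/2 + 1 = 673/2 − 7/2 + 1 = 334.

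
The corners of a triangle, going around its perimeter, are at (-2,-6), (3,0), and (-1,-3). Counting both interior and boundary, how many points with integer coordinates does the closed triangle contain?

7

The shoelace formula gives twice the area as |[(-2)·0 − 3·(-6)] + [3·(-3) − (-1)·0] + [(-1)·(-6) − (-2)·(-3)]| = 9, so the area is 9/2.
The number of boundary lattice points is Σ gcd(|Δx|,|Δy|) = gcd(5,6) + gcd(4,3) + gcd(1,3) = 1+1+1 = 3.
Pick's theorem gives I = A − B/2 + 1 = 9/2 − 3/2 + 1 = 4, so the closed region contains I + B = 4 + 3 = 7 lattice points.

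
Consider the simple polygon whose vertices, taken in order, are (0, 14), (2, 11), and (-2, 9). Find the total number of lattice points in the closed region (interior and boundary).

By the shoelace formula, twice the signed area is |(0·11 − 2·14) + (2·9 − (-2)·11) + ((-2)·14 − 0·9)| = 16, so the area is 8.
The number of boundary lattice points is Σ gcd(|Δx|,|Δy|) = gcd(2,3) + gcd(4,2) + gcd(2,5) = 1+2+1 = 4.
Pick's theorem gives I = A − B/2 + 1 = 8 − 4/2 + 1 = 7, so the closed region contains I + B = 7 + 4 = 11 lattice points.

11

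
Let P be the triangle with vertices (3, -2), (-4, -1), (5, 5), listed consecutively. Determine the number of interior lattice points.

24

By the shoelace formula, twice the signed area is |[3·(-1) − (-4)·(-2)] + [(-4)·5 − 5·(-1)] + [5·(-2) − 3·5]| = 51, so the area is 51/2.
The number of boundary lattice points is Σ gcd(|Δx|,|Δy|) = gcd(7,1) + gcd(9,6) + gcd(2,7) = 1+3+1 = 5.
Pick's theorem gives I = A − B/2 + 1 = 51/2 − 5/2 + 1 = 24.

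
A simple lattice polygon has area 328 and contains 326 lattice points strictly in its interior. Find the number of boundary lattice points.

6

Pick's theorem gives A = I + B/2 − 1, so B = 2(A − I + 1) = 2(328 − 326 + 1) = 6.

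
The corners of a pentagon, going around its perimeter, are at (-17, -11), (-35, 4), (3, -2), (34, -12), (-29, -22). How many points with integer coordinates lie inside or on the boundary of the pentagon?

762

Using the shoelace formula, 2A = |((-17)·4 − (-35)·(-11)) + ((-35)·(-2) − 3·4) + (3·(-12) − 34·(-2)) + (34·(-22) − (-29)·(-12)) + ((-29)·(-11) − (-17)·(-22))| = 1514, so the area is 757.
The number of boundary lattice points is Σ gcd(|Δx|,|Δy|) = gcd(18,15) + gcd(38,6) + gcd(31,10) + gcd(63,10) + gcd(12,11) = 3+2+1+1+1 = 8.
Pick's theorem gives I = A − B/2 + 1 = 757 − 8/2 + 1 = 754, so the closed region contains I + B = 754 + 8 = 762 lattice points.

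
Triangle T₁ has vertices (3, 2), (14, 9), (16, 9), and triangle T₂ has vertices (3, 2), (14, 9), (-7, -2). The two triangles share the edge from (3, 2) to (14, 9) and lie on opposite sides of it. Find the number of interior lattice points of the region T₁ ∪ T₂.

The union is the simple quadrilateral with vertices (3, 2), (16, 9), (14, 9), (-7, -2) in order.
By the shoelace formula, twice the signed area is |(3·9 − 16·2) + (16·9 − 14·9) + (14·(-2) − (-7)·9) + ((-7)·2 − 3·(-2))| = 40, so the area is 20.
Along each edge there are gcd(|Δx|,|Δy|)+1 lattice points, so counting each shared vertex once the boundary has gcd(13,7) + gcd(2,0) + gcd(21,11) + gcd(10,4) = 1+2+1+2 = 6.
By Pick's theorem I = A − B/2 + 1 = 20 − 6/2 + 1 = 18.

18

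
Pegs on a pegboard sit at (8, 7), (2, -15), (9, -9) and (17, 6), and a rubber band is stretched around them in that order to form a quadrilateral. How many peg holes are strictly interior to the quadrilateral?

129

Using the shoelace formula, 2A = |(8·(-15) − 2·7) + (2·(-9) − 9·(-15)) + (9·6 − 17·(-9)) + (17·7 − 8·6)| = 261, so the area is 130.5.
Summing gcd(|Δx|,|Δy|) over the edges gives the boundary count: gcd(6,22) + gcd(7,6) + gcd(8,15) + gcd(9,1) = 2+1+1+1 = 5.
Pick's theorem gives I = A − B/2 + 1 = 130.5 − 5/2 + 1 = 129.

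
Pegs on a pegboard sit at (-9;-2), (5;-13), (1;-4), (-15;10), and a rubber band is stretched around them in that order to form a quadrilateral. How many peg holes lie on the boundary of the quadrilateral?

Summing gcd(|Δx|,|Δy|) over the edges gives the boundary count: gcd(14,11) + gcd(4,9) + gcd(16,14) + gcd(6,12) = 1+1+2+6 = 10.

10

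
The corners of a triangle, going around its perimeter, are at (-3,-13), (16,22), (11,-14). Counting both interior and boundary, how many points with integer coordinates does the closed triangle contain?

Using the shoelace formula, 2A = |((-3)·22 − 16·(-13)) + (16·(-14) − 11·22) + (11·(-13) − (-3)·(-14))| = 509, so the area is 254.5.
Along each edge there are gcd(|Δx|,|Δy|)+1 lattice points, so counting each shared vertex once the boundary has gcd(19,35) + gcd(5,36) + gcd(14,1) = 1+1+1 = 3.
Pick's theorem gives I = A − B/2 + 1 = 254.5 − 3/2 + 1 = 254, so the closed region contains I + B = 254 + 3 = 257 lattice points.

257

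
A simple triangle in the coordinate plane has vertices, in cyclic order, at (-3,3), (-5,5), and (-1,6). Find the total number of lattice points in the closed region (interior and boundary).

Using the shoelace formula, 2A = |[(-3)·5 − (-5)·3] + [(-5)·6 − (-1)·5] + [(-1)·3 − (-3)·6]| = 10, so the area is 5.
Summing gcd(|Δx|,|Δy|) over the edges gives the boundary count: gcd(2,2) + gcd(4,1) + gcd(2,3) = 2+1+1 = 4.
Pick's theorem gives I = A − B/2 + 1 = 5 − 4/2 + 1 = 4, so the closed region contains I + B = 4 + 4 = 8 lattice points.

8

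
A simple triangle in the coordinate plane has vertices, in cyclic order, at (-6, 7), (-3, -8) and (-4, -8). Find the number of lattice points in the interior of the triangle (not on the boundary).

Using the shoelace formula, 2A = |[(-6)·(-8) − (-3)·7] + [(-3)·(-8) − (-4)·(-8)] + [(-4)·7 − (-6)·(-8)]| = 15, so the area is 15/2.
Summing gcd(|Δx|,|Δy|) over the edges gives the boundary count: gcd(3,15) + gcd(1,0) + gcd(2,15) = 3+1+1 = 5.
Pick's theorem gives I = A − B/2 + 1 = 15/2 − 5/2 + 1 = 6.

6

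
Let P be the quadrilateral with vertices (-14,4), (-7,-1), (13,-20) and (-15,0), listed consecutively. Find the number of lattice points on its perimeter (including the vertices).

7

Summing gcd(|Δx|,|Δy|) over the edges gives the boundary count: gcd(7,5) + gcd(20,19) + gcd(28,20) + gcd(1,4) = 1+1+4+1 = 7.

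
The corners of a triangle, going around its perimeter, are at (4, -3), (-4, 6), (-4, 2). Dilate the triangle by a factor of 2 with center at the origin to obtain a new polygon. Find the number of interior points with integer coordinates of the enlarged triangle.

By the shoelace formula, twice the signed area is |(4·6 − (-4)·(-3)) + ((-4)·2 − (-4)·6) + ((-4)·(-3) − 4·2)| = 32, so the area is 16.
The number of boundary lattice points is Σ gcd(|Δx|,|Δy|) = gcd(8,9) + gcd(0,4) + gcd(8,5) = 1+4+1 = 6.
Scaling by 2 multiplies the area by 2² = 4 (so the new area is 64) and multiplies the boundary lattice-point count by 2, giving 12.
By Pick's theorem, the interior count of the dilated polygon is 64 − 12/2 + 1 = 59.

59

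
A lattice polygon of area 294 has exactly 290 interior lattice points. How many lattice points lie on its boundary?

10

Pick's theorem gives A = I + B/2 − 1, so B = 2(A − I + 1) = 2(294 − 290 + 1) = 10.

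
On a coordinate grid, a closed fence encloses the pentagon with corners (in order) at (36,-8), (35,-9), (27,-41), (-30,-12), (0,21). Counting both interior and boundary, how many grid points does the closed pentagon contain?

2096

By the shoelace formula, twice the signed area is |(36·(-9) − 35·(-8)) + (35·(-41) − 27·(-9)) + (27·(-12) − (-30)·(-41)) + ((-30)·21 − 0·(-12)) + (0·(-8) − 36·21)| = 4176, so the area is 2088.
Summing gcd(|Δx|,|Δy|) over the edges gives the boundary count: gcd(1,1) + gcd(8,32) + gcd(57,29) + gcd(30,33) + gcd(36,29) = 1+8+1+3+1 = 14.
Pick's theorem gives I = A − B/2 + 1 = 2088 − 14/2 + 1 = 2082, so the closed region contains I + B = 2082 + 14 = 2096 lattice points.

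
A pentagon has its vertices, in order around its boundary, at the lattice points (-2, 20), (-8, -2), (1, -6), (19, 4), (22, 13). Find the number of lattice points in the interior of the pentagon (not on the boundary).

475

The shoelace formula gives twice the area as |[(-2)·(-2) − (-8)·20] + [(-8)·(-6) − 1·(-2)] + [1·4 − 19·(-6)] + [19·13 − 22·4] + [22·20 − (-2)·13]| = 957, so the area is 957/2.
Summing gcd(|Δx|,|Δy|) over the edges gives the boundary count: gcd(6,22) + gcd(9,4) + gcd(18,10) + gcd(3,9) + gcd(24,7) = 2+1+2+3+1 = 9.
By Pick's theorem A = I + B/2 − 1, so I = 957/2 − 9/2 + 1 = 475.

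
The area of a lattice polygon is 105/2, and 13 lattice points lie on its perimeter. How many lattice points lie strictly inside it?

47

From Pick's theorem, I = A − B/2 + 1 = 105/2 − 13/2 + 1 = 47.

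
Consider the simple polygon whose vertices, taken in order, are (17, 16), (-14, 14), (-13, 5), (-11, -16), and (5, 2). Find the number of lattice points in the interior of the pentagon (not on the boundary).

Using the shoelace formula, 2A = |[17·14 − (-14)·16] + [(-14)·5 − (-13)·14] + [(-13)·(-16) − (-11)·5] + [(-11)·2 − 5·(-16)] + [5·16 − 17·2]| = 941, so the area is 941/2.
The number of boundary lattice points is Σ gcd(|Δx|,|Δy|) = gcd(31,2) + gcd(1,9) + gcd(2,21) + gcd(16,18) + gcd(12,14) = 1+1+1+2+2 = 7.
By Pick's theorem A = I + B/2 − 1, so I = 941/2 − 7/2 + 1 = 468.

468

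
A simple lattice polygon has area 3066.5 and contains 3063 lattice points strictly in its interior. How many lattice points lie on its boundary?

9

Pick's theorem gives A = I + B/2 − 1, so B = 2(A − I + 1) = 2(3066.5 − 3063 + 1) = 9.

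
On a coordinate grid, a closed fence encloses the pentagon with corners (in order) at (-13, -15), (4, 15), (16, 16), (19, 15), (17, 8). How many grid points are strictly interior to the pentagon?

Using the shoelace formula, 2A = |[(-13)·15 − 4·(-15)] + [4·16 − 16·15] + [16·15 − 19·16] + [19·8 − 17·15] + [17·(-15) − (-13)·8]| = 629, so the area is 314.5.
The number of boundary lattice points is Σ gcd(|Δx|,|Δy|) = gcd(17,30) + gcd(12,1) + gcd(3,1) + gcd(2,7) + gcd(30,23) = 1+1+1+1+1 = 5.
Pick's theorem gives I = A − B/2 + 1 = 314.5 − 5/2 + 1 = 313.

313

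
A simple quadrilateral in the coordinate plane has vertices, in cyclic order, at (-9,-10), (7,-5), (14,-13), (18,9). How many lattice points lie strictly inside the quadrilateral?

The shoelace formula gives twice the area as |((-9)·(-5) − 7·(-10)) + (7·(-13) − 14·(-5)) + (14·9 − 18·(-13)) + (18·(-10) − (-9)·9)| = 355, so the area is 177.5.
Along each edge there are gcd(|Δx|,|Δy|)+1 lattice points, so counting each shared vertex once the boundary has gcd(16,5) + gcd(7,8) + gcd(4,22) + gcd(27,19) = 1+1+2+1 = 5.
Pick's theorem gives I = A − B/2 + 1 = 177.5 − 5/2 + 1 = 176.

176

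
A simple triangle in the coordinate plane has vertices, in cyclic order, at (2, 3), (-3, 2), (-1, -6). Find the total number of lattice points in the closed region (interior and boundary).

25

Using the shoelace formula, 2A = |(2·2 − (-3)·3) + ((-3)·(-6) − (-1)·2) + ((-1)·3 − 2·(-6))| = 42, so the area is 21.
The number of boundary lattice points is Σ gcd(|Δx|,|Δy|) = gcd(5,1) + gcd(2,8) + gcd(3,9) = 1+2+3 = 6.
Pick's theorem gives I = A − B/2 + 1 = 21 − 6/2 + 1 = 19, so the closed region contains I + B = 19 + 6 = 25 lattice points.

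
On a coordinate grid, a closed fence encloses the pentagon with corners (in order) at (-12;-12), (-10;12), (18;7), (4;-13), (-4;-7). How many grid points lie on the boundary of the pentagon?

Summing gcd(|Δx|,|Δy|) over the edges gives the boundary count: gcd(2,24) + gcd(28,5) + gcd(14,20) + gcd(8,6) + gcd(8,5) = 2+1+2+2+1 = 8.

8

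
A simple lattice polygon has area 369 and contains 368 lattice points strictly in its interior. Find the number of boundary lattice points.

Pick's theorem gives A = I + B/2 − 1, so B = 2(A − I + 1) = 2(369 − 368 + 1) = 4.

4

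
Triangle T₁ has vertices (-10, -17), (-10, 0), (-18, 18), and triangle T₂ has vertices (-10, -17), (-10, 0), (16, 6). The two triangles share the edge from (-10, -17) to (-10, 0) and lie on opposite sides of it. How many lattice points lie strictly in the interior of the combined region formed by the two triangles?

The union is the simple quadrilateral with vertices (-10, -17), (-18, 18), (-10, 0), (16, 6) in order.
Using the shoelace formula, 2A = |((-10)·18 − (-18)·(-17)) + ((-18)·0 − (-10)·18) + ((-10)·6 − 16·0) + (16·(-17) − (-10)·6)| = 578, so the area is 289.
The number of boundary lattice points is Σ gcd(|Δx|,|Δy|) = gcd(8,35) + gcd(8,18) + gcd(26,6) + gcd(26,23) = 1+2+2+1 = 6.
By Pick's theorem I = A − B/2 + 1 = 289 − 6/2 + 1 = 287.

287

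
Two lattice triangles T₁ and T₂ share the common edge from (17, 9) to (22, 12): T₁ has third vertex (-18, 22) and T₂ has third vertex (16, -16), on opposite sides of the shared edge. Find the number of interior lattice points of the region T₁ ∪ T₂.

The union is the simple quadrilateral with vertices (17, 9), (-18, 22), (22, 12), (16, -16) in order.
Using the shoelace formula, 2A = |[17·22 − (-18)·9] + [(-18)·12 − 22·22] + [22·(-16) − 16·12] + [16·9 − 17·(-16)]| = 292, so the area is 146.
Summing gcd(|Δx|,|Δy|) over the edges gives the boundary count: gcd(35,13) + gcd(40,10) + gcd(6,28) + gcd(1,25) = 1+10+2+1 = 14.
By Pick's theorem I = A − B/2 + 1 = 146 − 14/2 + 1 = 140.

140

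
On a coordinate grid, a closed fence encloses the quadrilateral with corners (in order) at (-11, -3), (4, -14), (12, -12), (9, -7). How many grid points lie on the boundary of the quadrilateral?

Along each edge there are gcd(|Δx|,|Δy|)+1 lattice points, so counting each shared vertex once the boundary has gcd(15,11) + gcd(8,2) + gcd(3,5) + gcd(20,4) = 1+2+1+4 = 8.

8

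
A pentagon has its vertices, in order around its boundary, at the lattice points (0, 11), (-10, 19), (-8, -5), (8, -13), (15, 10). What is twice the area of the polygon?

Using the shoelace formula, 2A = |[0·19 − (-10)·11] + [(-10)·(-5) − (-8)·19] + [(-8)·(-13) − 8·(-5)] + [8·10 − 15·(-13)] + [15·11 − 0·10]| = 896, so the area is 448.

896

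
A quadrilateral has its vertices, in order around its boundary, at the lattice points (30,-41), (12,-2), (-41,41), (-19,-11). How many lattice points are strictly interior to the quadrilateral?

The shoelace formula gives twice the area as |(30·(-2) − 12·(-41)) + (12·41 − (-41)·(-2)) + ((-41)·(-11) − (-19)·41) + ((-19)·(-41) − 30·(-11))| = 3181, so the area is 1590.5.
Summing gcd(|Δx|,|Δy|) over the edges gives the boundary count: gcd(18,39) + gcd(53,43) + gcd(22,52) + gcd(49,30) = 3+1+2+1 = 7.
Pick's theorem gives I = A − B/2 + 1 = 1590.5 − 7/2 + 1 = 1588.

1588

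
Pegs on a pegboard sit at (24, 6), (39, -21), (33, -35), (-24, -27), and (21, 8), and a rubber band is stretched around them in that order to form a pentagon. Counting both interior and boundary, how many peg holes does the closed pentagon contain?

1423

The shoelace formula gives twice the area as |[24·(-21) − 39·6] + [39·(-35) − 33·(-21)] + [33·(-27) − (-24)·(-35)] + [(-24)·8 − 21·(-27)] + [21·6 − 24·8]| = 2832, so the area is 1416.
Along each edge there are gcd(|Δx|,|Δy|)+1 lattice points, so counting each shared vertex once the boundary has gcd(15,27) + gcd(6,14) + gcd(57,8) + gcd(45,35) + gcd(3,2) = 3+2+1+5+1 = 12.
Pick's theorem gives I = A − B/2 + 1 = 1416 − 12/2 + 1 = 1411, so the closed region contains I + B = 1411 + 12 = 1423 lattice points.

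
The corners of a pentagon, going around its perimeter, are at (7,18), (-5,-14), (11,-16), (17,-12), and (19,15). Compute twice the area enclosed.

The shoelace formula gives twice the area as |(7·(-14) − (-5)·18) + ((-5)·(-16) − 11·(-14)) + (11·(-12) − 17·(-16)) + (17·15 − 19·(-12)) + (19·18 − 7·15)| = 1086, so the area is 543.

1086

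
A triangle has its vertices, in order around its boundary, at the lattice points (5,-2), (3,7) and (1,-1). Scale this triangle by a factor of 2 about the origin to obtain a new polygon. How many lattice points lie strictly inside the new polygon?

65

Using the shoelace formula, 2A = |(5·7 − 3·(-2)) + (3·(-1) − 1·7) + (1·(-2) − 5·(-1))| = 34, so the area is 17.
Summing gcd(|Δx|,|Δy|) over the edges gives the boundary count: gcd(2,9) + gcd(2,8) + gcd(4,1) = 1+2+1 = 4.
Scaling by 2 multiplies the area by 2² = 4 (so the new area is 68) and multiplies the boundary lattice-point count by 2, giving 8.
By Pick's theorem, the interior count of the dilated polygon is 68 − 8/2 + 1 = 65.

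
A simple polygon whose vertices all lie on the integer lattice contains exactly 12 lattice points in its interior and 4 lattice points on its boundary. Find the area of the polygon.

13

By Pick's theorem, A = I + B/2 − 1 = 12 + 4/2 − 1 = 13.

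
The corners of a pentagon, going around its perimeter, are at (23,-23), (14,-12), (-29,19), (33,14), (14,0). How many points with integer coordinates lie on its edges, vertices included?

5

Summing gcd(|Δx|,|Δy|) over the edges gives the boundary count: gcd(9,11) + gcd(43,31) + gcd(62,5) + gcd(19,14) + gcd(9,23) = 1+1+1+1+1 = 5.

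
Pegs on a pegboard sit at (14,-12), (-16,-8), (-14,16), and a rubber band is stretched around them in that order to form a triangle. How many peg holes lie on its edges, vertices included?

32

Along each edge there are gcd(|Δx|,|Δy|)+1 lattice points, so counting each shared vertex once the boundary has gcd(30,4) + gcd(2,24) + gcd(28,28) = 2+2+28 = 32.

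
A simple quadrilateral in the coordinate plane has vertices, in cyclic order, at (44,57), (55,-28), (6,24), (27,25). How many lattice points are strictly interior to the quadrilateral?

1468

By the shoelace formula, twice the signed area is |[44·(-28) − 55·57] + [55·24 − 6·(-28)] + [6·25 − 27·24] + [27·57 − 44·25]| = 2938, so the area is 1469.
The number of boundary lattice points is Σ gcd(|Δx|,|Δy|) = gcd(11,85) + gcd(49,52) + gcd(21,1) + gcd(17,32) = 1+1+1+1 = 4.
By Pick's theorem A = I + B/2 − 1, so I = 1469 − 4/2 + 1 = 1468.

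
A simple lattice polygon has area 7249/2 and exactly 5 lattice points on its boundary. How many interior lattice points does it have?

3623

From Pick's theorem, I = A − B/2 + 1 = 7249/2 − 5/2 + 1 = 3623.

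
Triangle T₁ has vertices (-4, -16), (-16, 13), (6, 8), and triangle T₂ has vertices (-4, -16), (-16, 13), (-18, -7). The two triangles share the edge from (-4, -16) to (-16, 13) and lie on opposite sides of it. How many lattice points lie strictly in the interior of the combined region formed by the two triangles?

436

The union is the simple quadrilateral with vertices (-4, -16), (6, 8), (-16, 13), (-18, -7) in order.
The shoelace formula gives twice the area as |((-4)·8 − 6·(-16)) + (6·13 − (-16)·8) + ((-16)·(-7) − (-18)·13) + ((-18)·(-16) − (-4)·(-7))| = 876, so the area is 438.
Along each edge there are gcd(|Δx|,|Δy|)+1 lattice points, so counting each shared vertex once the boundary has gcd(10,24) + gcd(22,5) + gcd(2,20) + gcd(14,9) = 2+1+2+1 = 6.
By Pick's theorem I = A − B/2 + 1 = 438 − 6/2 + 1 = 436.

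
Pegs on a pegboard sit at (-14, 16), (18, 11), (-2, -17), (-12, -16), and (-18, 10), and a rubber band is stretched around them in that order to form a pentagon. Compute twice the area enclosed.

1454

The shoelace formula gives twice the area as |((-14)·11 − 18·16) + (18·(-17) − (-2)·11) + ((-2)·(-16) − (-12)·(-17)) + ((-12)·10 − (-18)·(-16)) + ((-18)·16 − (-14)·10)| = 1454, so the area is 727.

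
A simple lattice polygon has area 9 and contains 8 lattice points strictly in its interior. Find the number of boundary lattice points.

Pick's theorem gives A = I + B/2 − 1, so B = 2(A − I + 1) = 2(9 − 8 + 1) = 4.

4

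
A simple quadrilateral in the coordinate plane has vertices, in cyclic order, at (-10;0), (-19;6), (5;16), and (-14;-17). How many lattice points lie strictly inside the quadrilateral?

210

By the shoelace formula, twice the signed area is |[(-10)·6 − (-19)·0] + [(-19)·16 − 5·6] + [5·(-17) − (-14)·16] + [(-14)·0 − (-10)·(-17)]| = 425, so the area is 212.5.
Summing gcd(|Δx|,|Δy|) over the edges gives the boundary count: gcd(9,6) + gcd(24,10) + gcd(19,33) + gcd(4,17) = 3+2+1+1 = 7.
By Pick's theorem A = I + B/2 − 1, so I = 212.5 − 7/2 + 1 = 210.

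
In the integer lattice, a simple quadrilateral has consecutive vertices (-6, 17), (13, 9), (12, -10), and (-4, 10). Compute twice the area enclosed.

Using the shoelace formula, 2A = |[(-6)·9 − 13·17] + [13·(-10) − 12·9] + [12·10 − (-4)·(-10)] + [(-4)·17 − (-6)·10]| = 441, so the area is 220.5.

441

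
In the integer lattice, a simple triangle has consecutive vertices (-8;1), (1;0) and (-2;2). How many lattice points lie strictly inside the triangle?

Using the shoelace formula, 2A = |((-8)·0 − 1·1) + (1·2 − (-2)·0) + ((-2)·1 − (-8)·2)| = 15, so the area is 7.5.
Along each edge there are gcd(|Δx|,|Δy|)+1 lattice points, so counting each shared vertex once the boundary has gcd(9,1) + gcd(3,2) + gcd(6,1) = 1+1+1 = 3.
Pick's theorem gives I = A − B/2 + 1 = 7.5 − 3/2 + 1 = 7.

7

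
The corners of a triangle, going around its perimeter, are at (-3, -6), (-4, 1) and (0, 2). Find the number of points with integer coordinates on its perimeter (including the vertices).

3

Along each edge there are gcd(|Δx|,|Δy|)+1 lattice points, so counting each shared vertex once the boundary has gcd(1,7) + gcd(4,1) + gcd(3,8) = 1+1+1 = 3.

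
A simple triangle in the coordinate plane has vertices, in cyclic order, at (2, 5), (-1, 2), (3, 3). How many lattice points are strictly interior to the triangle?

3

The shoelace formula gives twice the area as |[2·2 − (-1)·5] + [(-1)·3 − 3·2] + [3·5 − 2·3]| = 9, so the area is 9/2.
The number of boundary lattice points is Σ gcd(|Δx|,|Δy|) = gcd(3,3) + gcd(4,1) + gcd(1,2) = 3+1+1 = 5.
Pick's theorem gives I = A − B/2 + 1 = 9/2 − 5/2 + 1 = 3.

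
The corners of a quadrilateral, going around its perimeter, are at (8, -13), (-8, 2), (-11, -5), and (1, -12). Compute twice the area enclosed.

The shoelace formula gives twice the area as |(8·2 − (-8)·(-13)) + ((-8)·(-5) − (-11)·2) + ((-11)·(-12) − 1·(-5)) + (1·(-13) − 8·(-12))| = 194, so the area is 97.

194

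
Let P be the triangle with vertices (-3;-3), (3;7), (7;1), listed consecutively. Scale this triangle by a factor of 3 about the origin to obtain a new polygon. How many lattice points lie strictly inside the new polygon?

By the shoelace formula, twice the signed area is |[(-3)·7 − 3·(-3)] + [3·1 − 7·7] + [7·(-3) − (-3)·1]| = 76, so the area is 38.
Along each edge there are gcd(|Δx|,|Δy|)+1 lattice points, so counting each shared vertex once the boundary has gcd(6,10) + gcd(4,6) + gcd(10,4) = 2+2+2 = 6.
Scaling by 3 multiplies the area by 3² = 9 (so the new area is 342) and multiplies the boundary lattice-point count by 3, giving 18.
By Pick's theorem, the interior count of the dilated polygon is 342 − 18/2 + 1 = 334.

334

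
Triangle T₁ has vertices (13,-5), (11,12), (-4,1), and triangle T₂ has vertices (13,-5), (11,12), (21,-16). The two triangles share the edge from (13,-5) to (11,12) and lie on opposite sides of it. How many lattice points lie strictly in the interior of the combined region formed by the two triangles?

194

The union is the simple quadrilateral with vertices (13,-5), (-4,1), (11,12), (21,-16) in order.
By the shoelace formula, twice the signed area is |[13·1 − (-4)·(-5)] + [(-4)·12 − 11·1] + [11·(-16) − 21·12] + [21·(-5) − 13·(-16)]| = 391, so the area is 391/2.
Summing gcd(|Δx|,|Δy|) over the edges gives the boundary count: gcd(17,6) + gcd(15,11) + gcd(10,28) + gcd(8,11) = 1+1+2+1 = 5.
By Pick's theorem I = A − B/2 + 1 = 391/2 − 5/2 + 1 = 194.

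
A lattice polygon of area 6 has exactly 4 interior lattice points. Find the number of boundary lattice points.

Pick's theorem gives A = I + B/2 − 1, so B = 2(A − I + 1) = 2(6 − 4 + 1) = 6.

6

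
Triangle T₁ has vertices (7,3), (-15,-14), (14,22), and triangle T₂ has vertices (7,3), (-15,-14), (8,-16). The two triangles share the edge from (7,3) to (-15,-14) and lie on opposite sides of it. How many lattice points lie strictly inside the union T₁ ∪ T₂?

366

The union is the simple quadrilateral with vertices (7,3), (14,22), (-15,-14), (8,-16) in order.
The shoelace formula gives twice the area as |[7·22 − 14·3] + [14·(-14) − (-15)·22] + [(-15)·(-16) − 8·(-14)] + [8·3 − 7·(-16)]| = 734, so the area is 367.
The number of boundary lattice points is Σ gcd(|Δx|,|Δy|) = gcd(7,19) + gcd(29,36) + gcd(23,2) + gcd(1,19) = 1+1+1+1 = 4.
By Pick's theorem I = A − B/2 + 1 = 367 − 4/2 + 1 = 366.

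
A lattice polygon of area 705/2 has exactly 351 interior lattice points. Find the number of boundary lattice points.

Pick's theorem gives A = I + B/2 − 1, so B = 2(A − I + 1) = 2(705/2 − 351 + 1) = 5.

5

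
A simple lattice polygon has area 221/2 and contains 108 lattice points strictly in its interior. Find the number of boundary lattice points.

Pick's theorem gives A = I + B/2 − 1, so B = 2(A − I + 1) = 2(221/2 − 108 + 1) = 7.

7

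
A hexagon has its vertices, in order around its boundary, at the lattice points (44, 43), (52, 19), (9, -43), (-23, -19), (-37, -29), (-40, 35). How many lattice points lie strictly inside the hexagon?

The shoelace formula gives twice the area as |(44·19 − 52·43) + (52·(-43) − 9·19) + (9·(-19) − (-23)·(-43)) + ((-23)·(-29) − (-37)·(-19)) + ((-37)·35 − (-40)·(-29)) + ((-40)·43 − 44·35)| = 10718, so the area is 5359.
Along each edge there are gcd(|Δx|,|Δy|)+1 lattice points, so counting each shared vertex once the boundary has gcd(8,24) + gcd(43,62) + gcd(32,24) + gcd(14,10) + gcd(3,64) + gcd(84,8) = 8+1+8+2+1+4 = 24.
Pick's theorem gives I = A − B/2 + 1 = 5359 − 24/2 + 1 = 5348.

5348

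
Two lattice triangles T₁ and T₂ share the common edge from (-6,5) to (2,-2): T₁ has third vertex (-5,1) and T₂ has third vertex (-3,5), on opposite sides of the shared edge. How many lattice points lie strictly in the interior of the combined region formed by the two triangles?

21

The union is the simple quadrilateral with vertices (-6,5), (-5,1), (2,-2), (-3,5) in order.
The shoelace formula gives twice the area as |[(-6)·1 − (-5)·5] + [(-5)·(-2) − 2·1] + [2·5 − (-3)·(-2)] + [(-3)·5 − (-6)·5]| = 46, so the area is 23.
Summing gcd(|Δx|,|Δy|) over the edges gives the boundary count: gcd(1,4) + gcd(7,3) + gcd(5,7) + gcd(3,0) = 1+1+1+3 = 6.
By Pick's theorem I = A − B/2 + 1 = 23 − 6/2 + 1 = 21.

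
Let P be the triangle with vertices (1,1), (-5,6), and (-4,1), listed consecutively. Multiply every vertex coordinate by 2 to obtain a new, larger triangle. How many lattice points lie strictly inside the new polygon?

44

Using the shoelace formula, 2A = |(1·6 − (-5)·1) + ((-5)·1 − (-4)·6) + ((-4)·1 − 1·1)| = 25, so the area is 12.5.
The number of boundary lattice points is Σ gcd(|Δx|,|Δy|) = gcd(6,5) + gcd(1,5) + gcd(5,0) = 1+1+5 = 7.
Scaling by 2 multiplies the area by 2² = 4 (so the new area is 50) and multiplies the boundary lattice-point count by 2, giving 14.
By Pick's theorem, the interior count of the dilated polygon is 50 − 14/2 + 1 = 44.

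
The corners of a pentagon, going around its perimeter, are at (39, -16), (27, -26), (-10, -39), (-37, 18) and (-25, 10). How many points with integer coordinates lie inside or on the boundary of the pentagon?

The shoelace formula gives twice the area as |(39·(-26) − 27·(-16)) + (27·(-39) − (-10)·(-26)) + ((-10)·18 − (-37)·(-39)) + ((-37)·10 − (-25)·18) + ((-25)·(-16) − 39·10)| = 3428, so the area is 1714.
The number of boundary lattice points is Σ gcd(|Δx|,|Δy|) = gcd(12,10) + gcd(37,13) + gcd(27,57) + gcd(12,8) + gcd(64,26) = 2+1+3+4+2 = 12.
Pick's theorem gives I = A − B/2 + 1 = 1714 − 12/2 + 1 = 1709, so the closed region contains I + B = 1709 + 12 = 1721 lattice points.

1721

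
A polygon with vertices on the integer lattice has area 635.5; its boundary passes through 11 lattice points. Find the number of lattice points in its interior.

Pick's theorem A = I + B/2 − 1 rearranges to I = A − B/2 + 1 = 635.5 − 11/2 + 1 = 631.

631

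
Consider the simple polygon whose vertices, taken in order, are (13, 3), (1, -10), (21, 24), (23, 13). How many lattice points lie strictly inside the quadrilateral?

Using the shoelace formula, 2A = |(13·(-10) − 1·3) + (1·24 − 21·(-10)) + (21·13 − 23·24) + (23·3 − 13·13)| = 278, so the area is 139.
Along each edge there are gcd(|Δx|,|Δy|)+1 lattice points, so counting each shared vertex once the boundary has gcd(12,13) + gcd(20,34) + gcd(2,11) + gcd(10,10) = 1+2+1+10 = 14.
Pick's theorem gives I = A − B/2 + 1 = 139 − 14/2 + 1 = 133.

133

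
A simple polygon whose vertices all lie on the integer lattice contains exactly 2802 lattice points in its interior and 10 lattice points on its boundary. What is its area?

By Pick's theorem, A = I + B/2 − 1 = 2802 + 10/2 − 1 = 2806.

2806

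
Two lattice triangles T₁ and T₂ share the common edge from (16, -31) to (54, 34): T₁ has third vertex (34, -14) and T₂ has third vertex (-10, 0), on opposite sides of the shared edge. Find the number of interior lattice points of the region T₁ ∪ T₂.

1693

The union is the simple quadrilateral with vertices (16, -31), (34, -14), (54, 34), (-10, 0) in order.
By the shoelace formula, twice the signed area is |[16·(-14) − 34·(-31)] + [34·34 − 54·(-14)] + [54·0 − (-10)·34] + [(-10)·(-31) − 16·0]| = 3392, so the area is 1696.
Along each edge there are gcd(|Δx|,|Δy|)+1 lattice points, so counting each shared vertex once the boundary has gcd(18,17) + gcd(20,48) + gcd(64,34) + gcd(26,31) = 1+4+2+1 = 8.
By Pick's theorem I = A − B/2 + 1 = 1696 − 8/2 + 1 = 1693.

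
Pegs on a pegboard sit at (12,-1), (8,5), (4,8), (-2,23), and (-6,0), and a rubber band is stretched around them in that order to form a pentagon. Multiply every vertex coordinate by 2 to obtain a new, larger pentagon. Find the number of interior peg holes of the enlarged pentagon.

721

By the shoelace formula, twice the signed area is |(12·5 − 8·(-1)) + (8·8 − 4·5) + (4·23 − (-2)·8) + ((-2)·0 − (-6)·23) + ((-6)·(-1) − 12·0)| = 364, so the area is 182.
Along each edge there are gcd(|Δx|,|Δy|)+1 lattice points, so counting each shared vertex once the boundary has gcd(4,6) + gcd(4,3) + gcd(6,15) + gcd(4,23) + gcd(18,1) = 2+1+3+1+1 = 8.
Scaling by 2 multiplies the area by 2² = 4 (so the new area is 728) and multiplies the boundary lattice-point count by 2, giving 16.
By Pick's theorem, the interior count of the dilated polygon is 728 − 16/2 + 1 = 721.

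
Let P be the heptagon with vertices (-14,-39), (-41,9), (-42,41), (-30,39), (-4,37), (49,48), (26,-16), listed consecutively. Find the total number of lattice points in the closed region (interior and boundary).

4839

The shoelace formula gives twice the area as |((-14)·9 − (-41)·(-39)) + ((-41)·41 − (-42)·9) + ((-42)·39 − (-30)·41) + ((-30)·37 − (-4)·39) + ((-4)·48 − 49·37) + (49·(-16) − 26·48) + (26·(-39) − (-14)·(-16))| = 9665, so the area is 4832.5.
Summing gcd(|Δx|,|Δy|) over the edges gives the boundary count: gcd(27,48) + gcd(1,32) + gcd(12,2) + gcd(26,2) + gcd(53,11) + gcd(23,64) + gcd(40,23) = 3+1+2+2+1+1+1 = 11.
Pick's theorem gives I = A − B/2 + 1 = 4832.5 − 11/2 + 1 = 4828, so the closed region contains I + B = 4828 + 11 = 4839 lattice points.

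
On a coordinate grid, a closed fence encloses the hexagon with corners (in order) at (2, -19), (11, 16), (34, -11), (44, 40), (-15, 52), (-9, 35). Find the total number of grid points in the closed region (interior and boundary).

The shoelace formula gives twice the area as |[2·16 − 11·(-19)] + [11·(-11) − 34·16] + [34·40 − 44·(-11)] + [44·52 − (-15)·40] + [(-15)·35 − (-9)·52] + [(-9)·(-19) − 2·35]| = 4352, so the area is 2176.
The number of boundary lattice points is Σ gcd(|Δx|,|Δy|) = gcd(9,35) + gcd(23,27) + gcd(10,51) + gcd(59,12) + gcd(6,17) + gcd(11,54) = 1+1+1+1+1+1 = 6.
Pick's theorem gives I = A − B/2 + 1 = 2176 − 6/2 + 1 = 2174, so the closed region contains I + B = 2174 + 6 = 2180 lattice points.

2180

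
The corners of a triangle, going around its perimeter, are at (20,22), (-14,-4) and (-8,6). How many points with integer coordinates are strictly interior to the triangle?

By the shoelace formula, twice the signed area is |[20·(-4) − (-14)·22] + [(-14)·6 − (-8)·(-4)] + [(-8)·22 − 20·6]| = 184, so the area is 92.
The number of boundary lattice points is Σ gcd(|Δx|,|Δy|) = gcd(34,26) + gcd(6,10) + gcd(28,16) = 2+2+4 = 8.
By Pick's theorem A = I + B/2 − 1, so I = 92 − 8/2 + 1 = 89.

89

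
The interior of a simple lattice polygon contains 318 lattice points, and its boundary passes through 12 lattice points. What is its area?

323

By Pick's theorem, A = I + B/2 − 1 = 318 + 12/2 − 1 = 323.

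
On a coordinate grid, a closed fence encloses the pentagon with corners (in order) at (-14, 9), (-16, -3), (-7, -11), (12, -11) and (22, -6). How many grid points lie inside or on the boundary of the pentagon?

By the shoelace formula, twice the signed area is |[(-14)·(-3) − (-16)·9] + [(-16)·(-11) − (-7)·(-3)] + [(-7)·(-11) − 12·(-11)] + [12·(-6) − 22·(-11)] + [22·9 − (-14)·(-6)]| = 834, so the area is 417.
The number of boundary lattice points is Σ gcd(|Δx|,|Δy|) = gcd(2,12) + gcd(9,8) + gcd(19,0) + gcd(10,5) + gcd(36,15) = 2+1+19+5+3 = 30.
Pick's theorem gives I = A − B/2 + 1 = 417 − 30/2 + 1 = 403, so the closed region contains I + B = 403 + 30 = 433 lattice points.

433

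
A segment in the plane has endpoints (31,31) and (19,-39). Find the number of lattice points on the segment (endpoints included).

The number of lattice points on a segment between lattice points is gcd(|Δx|,|Δy|) + 1 = gcd(12,70) + 1 = 2 + 1 = 3.

3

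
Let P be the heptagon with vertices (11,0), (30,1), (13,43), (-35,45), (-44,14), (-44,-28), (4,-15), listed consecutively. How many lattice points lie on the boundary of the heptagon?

The number of boundary lattice points is Σ gcd(|Δx|,|Δy|) = gcd(19,1) + gcd(17,42) + gcd(48,2) + gcd(9,31) + gcd(0,42) + gcd(48,13) + gcd(7,15) = 1+1+2+1+42+1+1 = 49.

49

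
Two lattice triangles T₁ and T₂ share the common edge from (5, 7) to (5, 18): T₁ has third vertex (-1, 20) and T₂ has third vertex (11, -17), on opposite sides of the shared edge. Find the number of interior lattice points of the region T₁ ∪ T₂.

62

The union is the simple quadrilateral with vertices (5, 7), (-1, 20), (5, 18), (11, -17) in order.
By the shoelace formula, twice the signed area is |[5·20 − (-1)·7] + [(-1)·18 − 5·20] + [5·(-17) − 11·18] + [11·7 − 5·(-17)]| = 132, so the area is 66.
Summing gcd(|Δx|,|Δy|) over the edges gives the boundary count: gcd(6,13) + gcd(6,2) + gcd(6,35) + gcd(6,24) = 1+2+1+6 = 10.
By Pick's theorem I = A − B/2 + 1 = 66 − 10/2 + 1 = 62.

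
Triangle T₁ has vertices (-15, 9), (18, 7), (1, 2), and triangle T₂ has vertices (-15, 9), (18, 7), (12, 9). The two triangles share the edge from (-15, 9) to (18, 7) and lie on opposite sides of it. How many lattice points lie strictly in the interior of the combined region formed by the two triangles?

112

The union is the simple quadrilateral with vertices (-15, 9), (1, 2), (18, 7), (12, 9) in order.
Using the shoelace formula, 2A = |((-15)·2 − 1·9) + (1·7 − 18·2) + (18·9 − 12·7) + (12·9 − (-15)·9)| = 253, so the area is 253/2.
Summing gcd(|Δx|,|Δy|) over the edges gives the boundary count: gcd(16,7) + gcd(17,5) + gcd(6,2) + gcd(27,0) = 1+1+2+27 = 31.
By Pick's theorem I = A − B/2 + 1 = 253/2 − 31/2 + 1 = 112.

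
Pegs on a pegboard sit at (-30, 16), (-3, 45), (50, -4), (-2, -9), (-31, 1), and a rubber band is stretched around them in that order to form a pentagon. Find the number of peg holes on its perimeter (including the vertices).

Along each edge there are gcd(|Δx|,|Δy|)+1 lattice points, so counting each shared vertex once the boundary has gcd(27,29) + gcd(53,49) + gcd(52,5) + gcd(29,10) + gcd(1,15) = 1+1+1+1+1 = 5.

5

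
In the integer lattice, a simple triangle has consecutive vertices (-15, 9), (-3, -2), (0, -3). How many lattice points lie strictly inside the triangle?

Using the shoelace formula, 2A = |[(-15)·(-2) − (-3)·9] + [(-3)·(-3) − 0·(-2)] + [0·9 − (-15)·(-3)]| = 21, so the area is 10.5.
Summing gcd(|Δx|,|Δy|) over the edges gives the boundary count: gcd(12,11) + gcd(3,1) + gcd(15,12) = 1+1+3 = 5.
By Pick's theorem A = I + B/2 − 1, so I = 10.5 − 5/2 + 1 = 9.

9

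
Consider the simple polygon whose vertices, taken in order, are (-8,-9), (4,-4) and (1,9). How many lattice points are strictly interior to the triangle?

By the shoelace formula, twice the signed area is |[(-8)·(-4) − 4·(-9)] + [4·9 − 1·(-4)] + [1·(-9) − (-8)·9]| = 171, so the area is 171/2.
The number of boundary lattice points is Σ gcd(|Δx|,|Δy|) = gcd(12,5) + gcd(3,13) + gcd(9,18) = 1+1+9 = 11.
Pick's theorem gives I = A − B/2 + 1 = 171/2 − 11/2 + 1 = 81.

81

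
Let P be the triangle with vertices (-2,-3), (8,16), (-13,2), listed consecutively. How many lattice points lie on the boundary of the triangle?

9

Summing gcd(|Δx|,|Δy|) over the edges gives the boundary count: gcd(10,19) + gcd(21,14) + gcd(11,5) = 1+7+1 = 9.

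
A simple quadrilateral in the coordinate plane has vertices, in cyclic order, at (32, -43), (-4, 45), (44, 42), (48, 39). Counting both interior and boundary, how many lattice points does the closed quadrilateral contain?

2252

By the shoelace formula, twice the signed area is |[32·45 − (-4)·(-43)] + [(-4)·42 − 44·45] + [44·39 − 48·42] + [48·(-43) − 32·39]| = 4492, so the area is 2246.
Summing gcd(|Δx|,|Δy|) over the edges gives the boundary count: gcd(36,88) + gcd(48,3) + gcd(4,3) + gcd(16,82) = 4+3+1+2 = 10.
Pick's theorem gives I = A − B/2 + 1 = 2246 − 10/2 + 1 = 2242, so the closed region contains I + B = 2242 + 10 = 2252 lattice points.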